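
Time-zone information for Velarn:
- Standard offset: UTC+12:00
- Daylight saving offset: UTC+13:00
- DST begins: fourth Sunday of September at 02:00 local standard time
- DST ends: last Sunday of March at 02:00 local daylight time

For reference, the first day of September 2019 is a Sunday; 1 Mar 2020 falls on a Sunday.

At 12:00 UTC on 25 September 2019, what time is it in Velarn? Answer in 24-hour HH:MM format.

01:00

1 September 2019 is a Sunday, so the first Sunday is September 1 and the fourth is September 22.
1 March 2020 is a Sunday, so Sundays fall on 1, 8, 15, 22, 29; the last is March 29.
At the standard offset (UTC+12:00), 12:00 UTC + 12h = 00:00 Velarn standard time (rolling into the next day, 26 September 2019).
The standard-time date in Velarn, 26 September 2019, lies within the daylight-saving period (22 September 2019 – 29 March 2020), so Velarn is on daylight time, UTC+13:00.
12:00 UTC + 13h = 01:00 local (rolling into the next day, 26 September 2019).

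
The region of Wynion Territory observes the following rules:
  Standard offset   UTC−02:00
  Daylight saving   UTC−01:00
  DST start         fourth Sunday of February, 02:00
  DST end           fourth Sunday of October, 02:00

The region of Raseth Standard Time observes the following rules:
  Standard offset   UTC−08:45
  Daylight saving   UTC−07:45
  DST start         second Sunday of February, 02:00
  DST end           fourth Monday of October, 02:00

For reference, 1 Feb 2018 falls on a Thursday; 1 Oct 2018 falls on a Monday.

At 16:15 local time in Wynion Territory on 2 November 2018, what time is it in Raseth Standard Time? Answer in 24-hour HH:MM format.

1 February 2018 is a Thursday, so the first Sunday is February 4 and the fourth is February 25.
1 October 2018 is a Monday, so the first Sunday is October 7 and the fourth is October 28.
2 November 2018 does not fall between 25 February and 28 October, so daylight saving is not in effect and Wynion Territory is at UTC−02:00.
16:15 Wynion Territory + 2h = 18:15 UTC.
1 February 2018 is a Thursday, so the first Sunday is February 4 and the second is February 11.
1 October 2018 is a Monday, so the first Monday is October 1 and the fourth is October 22.
At the standard offset (UTC−08:45), 18:15 UTC − 8h45m = 09:30 Raseth Standard Time standard time.
Daylight saving runs 11 February – 22 October; the standard-time date in Raseth Standard Time, 2 November 2018, is outside that window, so Raseth Standard Time is on standard time at UTC−08:45.
18:15 UTC − 8h45m = 09:30 Raseth Standard Time.

09:30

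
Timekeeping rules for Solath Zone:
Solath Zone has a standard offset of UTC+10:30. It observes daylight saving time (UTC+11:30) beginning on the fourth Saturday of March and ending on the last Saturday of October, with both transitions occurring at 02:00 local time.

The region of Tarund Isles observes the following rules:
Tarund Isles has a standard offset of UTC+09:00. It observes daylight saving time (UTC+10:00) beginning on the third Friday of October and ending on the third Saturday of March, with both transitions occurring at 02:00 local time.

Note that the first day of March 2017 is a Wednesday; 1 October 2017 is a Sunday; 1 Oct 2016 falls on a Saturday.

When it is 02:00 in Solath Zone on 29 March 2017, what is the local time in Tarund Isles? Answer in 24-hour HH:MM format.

23:30

1 March 2017 is a Wednesday, so the first Saturday is March 4 and the fourth is March 25.
1 October 2017 is a Sunday, so Saturdays fall on 7, 14, 21, 28; the last is October 28.
29 March 2017 lies within the daylight-saving period (25 March – 28 October), so Solath Zone is on daylight time, UTC+11:30.
02:00 Solath Zone − 11h30m = 14:30 UTC (rolling into the previous day, 28 March 2017).
1 October 2016 is a Saturday, so the first Friday is October 7 and the third is October 21.
1 March 2017 is a Wednesday, so the first Saturday is March 4 and the third is March 18.
At the standard offset (UTC+09:00), 14:30 UTC + 9h = 23:30 Tarund Isles standard time.
The standard-time date in Tarund Isles, 28 March 2017, does not fall between 21 October 2016 and 18 March 2017, so daylight saving is not in effect and Tarund Isles is at UTC+09:00.
14:30 UTC + 9h = 23:30 Tarund Isles.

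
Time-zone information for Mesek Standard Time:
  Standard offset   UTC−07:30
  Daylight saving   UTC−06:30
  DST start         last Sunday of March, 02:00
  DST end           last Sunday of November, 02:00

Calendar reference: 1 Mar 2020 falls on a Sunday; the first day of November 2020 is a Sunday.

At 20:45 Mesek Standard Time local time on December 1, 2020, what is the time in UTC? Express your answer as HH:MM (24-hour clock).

04:15

1 March 2020 is a Sunday, so Sundays fall on 1, 8, 15, 22, 29; the last is March 29.
1 November 2020 is a Sunday, so Sundays fall on 1, 8, 15, 22, 29; the last is November 29.
Daylight saving runs 29 March – 29 November; December 1, 2020 is outside that window, so Mesek Standard Time is on standard time at UTC−07:30.
20:45 local + 7h30m = 04:15 UTC (rolling into the next day, 2 December 2020).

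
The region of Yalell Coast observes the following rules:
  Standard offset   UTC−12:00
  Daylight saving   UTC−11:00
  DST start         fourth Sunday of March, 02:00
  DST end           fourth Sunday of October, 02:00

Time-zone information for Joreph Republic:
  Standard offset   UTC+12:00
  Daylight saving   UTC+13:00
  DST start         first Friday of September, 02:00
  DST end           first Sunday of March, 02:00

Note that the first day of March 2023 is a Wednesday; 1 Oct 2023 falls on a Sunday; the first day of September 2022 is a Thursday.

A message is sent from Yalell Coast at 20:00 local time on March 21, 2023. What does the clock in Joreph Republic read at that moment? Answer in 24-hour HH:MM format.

20:00

1 March 2023 is a Wednesday, so the first Sunday is March 5 and the fourth is March 26.
1 October 2023 is a Sunday, so the first Sunday is October 1 and the fourth is October 22.
March 21, 2023 is outside the daylight-saving period (26 March – 22 October), so Yalell Coast is on standard time, UTC−12:00.
20:00 Yalell Coast + 12h = 08:00 UTC (rolling into the next day, 22 March 2023).
1 September 2022 is a Thursday, so the first Friday is September 2.
1 March 2023 is a Wednesday, so the first Sunday is March 5.
At the standard offset (UTC+12:00), 08:00 UTC + 12h = 20:00 Joreph Republic standard time.
The standard-time date in Joreph Republic, March 22, 2023, does not fall between 2 September 2022 and 5 March 2023, so daylight saving is not in effect and Joreph Republic is at UTC+12:00.
08:00 UTC + 12h = 20:00 Joreph Republic.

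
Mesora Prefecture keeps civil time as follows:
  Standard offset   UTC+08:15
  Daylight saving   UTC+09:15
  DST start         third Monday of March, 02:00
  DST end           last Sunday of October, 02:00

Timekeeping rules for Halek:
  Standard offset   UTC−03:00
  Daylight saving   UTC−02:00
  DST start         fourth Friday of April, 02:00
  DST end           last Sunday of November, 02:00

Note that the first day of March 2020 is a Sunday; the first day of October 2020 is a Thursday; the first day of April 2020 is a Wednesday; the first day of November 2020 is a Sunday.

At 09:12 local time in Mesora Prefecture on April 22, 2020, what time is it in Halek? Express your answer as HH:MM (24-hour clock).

20:57

1 March 2020 is a Sunday, so the first Monday is March 2 and the third is March 16.
1 October 2020 is a Thursday, so Sundays fall on 4, 11, 18, 25; the last is October 25.
Daylight saving runs 16 March – 25 October; April 22, 2020 is inside that window, so Mesora Prefecture is at UTC+09:15.
09:12 Mesora Prefecture − 9h15m = 23:57 UTC (rolling into the previous day, 21 April 2020).
1 April 2020 is a Wednesday, so the first Friday is April 3 and the fourth is April 24.
1 November 2020 is a Sunday, so Sundays fall on 1, 8, 15, 22, 29; the last is November 29.
At the standard offset (UTC−03:00), 23:57 UTC − 3h = 20:57 Halek standard time.
The standard-time date in Halek, April 21, 2020, is outside the daylight-saving period (24 April – 29 November), so Halek is on standard time, UTC−03:00.
23:57 UTC − 3h = 20:57 Halek.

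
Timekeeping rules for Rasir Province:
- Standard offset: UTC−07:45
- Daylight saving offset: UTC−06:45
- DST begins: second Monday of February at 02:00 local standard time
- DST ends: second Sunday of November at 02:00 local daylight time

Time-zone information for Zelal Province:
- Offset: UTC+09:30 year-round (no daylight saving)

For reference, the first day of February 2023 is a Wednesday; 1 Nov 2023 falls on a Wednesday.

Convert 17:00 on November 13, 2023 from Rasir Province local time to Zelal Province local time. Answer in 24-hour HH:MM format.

1 February 2023 is a Wednesday, so the first Monday is February 6 and the second is February 13.
1 November 2023 is a Wednesday, so the first Sunday is November 5 and the second is November 12.
November 13, 2023 does not fall between 13 February and 12 November, so daylight saving is not in effect and Rasir Province is at UTC−07:45.
17:00 Rasir Province + 7h45m = 00:45 UTC (rolling into the next day, 14 November 2023).
Zelal Province stays on UTC+09:30 all year.
00:45 UTC + 9h30m = 10:15 Zelal Province.

10:15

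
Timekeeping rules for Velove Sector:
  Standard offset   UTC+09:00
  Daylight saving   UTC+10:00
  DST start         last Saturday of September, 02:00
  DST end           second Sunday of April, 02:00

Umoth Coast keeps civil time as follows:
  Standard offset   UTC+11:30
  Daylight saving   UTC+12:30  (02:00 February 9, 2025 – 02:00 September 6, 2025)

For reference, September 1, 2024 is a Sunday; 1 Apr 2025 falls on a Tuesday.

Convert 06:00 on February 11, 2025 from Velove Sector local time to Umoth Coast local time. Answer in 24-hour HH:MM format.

1 September 2024 is a Sunday, so Saturdays fall on 7, 14, 21, 28; the last is September 28.
1 April 2025 is a Tuesday, so the first Sunday is April 6 and the second is April 13.
Daylight saving runs 28 September 2024 – 13 April 2025; February 11, 2025 is inside that window, so Velove Sector is at UTC+10:00.
06:00 Velove Sector − 10h = 20:00 UTC (rolling into the previous day, 10 February 2025).
At the standard offset (UTC+11:30), 20:00 UTC + 11h30m = 07:30 Umoth Coast standard time (rolling into the next day, 11 February 2025).
The standard-time date in Umoth Coast, February 11, 2025, falls between 9 February and 6 September, so daylight saving is in effect and Umoth Coast is at UTC+12:30.
20:00 UTC + 12h30m = 08:30 Umoth Coast (rolling into the next day, 11 February 2025).

08:30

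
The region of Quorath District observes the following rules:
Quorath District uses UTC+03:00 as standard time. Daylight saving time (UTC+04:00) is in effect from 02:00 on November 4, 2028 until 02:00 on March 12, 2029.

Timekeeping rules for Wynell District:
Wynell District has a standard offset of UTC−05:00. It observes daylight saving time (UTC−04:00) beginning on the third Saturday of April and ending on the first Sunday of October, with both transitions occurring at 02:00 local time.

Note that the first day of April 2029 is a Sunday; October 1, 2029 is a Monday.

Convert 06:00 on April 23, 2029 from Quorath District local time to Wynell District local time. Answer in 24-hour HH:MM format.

23:00

April 23, 2029 does not fall between 4 November 2028 and 12 March 2029, so daylight saving is not in effect and Quorath District is at UTC+03:00.
06:00 Quorath District − 3h = 03:00 UTC.
1 April 2029 is a Sunday, so the first Saturday is April 7 and the third is April 21.
1 October 2029 is a Monday, so the first Sunday is October 7.
At the standard offset (UTC−05:00), 03:00 UTC − 5h = 22:00 Wynell District standard time (rolling into the previous day, 22 April 2029).
The standard-time date in Wynell District, April 22, 2029, falls between 21 April and 7 October, so daylight saving is in effect and Wynell District is at UTC−04:00.
03:00 UTC − 4h = 23:00 Wynell District (rolling into the previous day, 22 April 2029).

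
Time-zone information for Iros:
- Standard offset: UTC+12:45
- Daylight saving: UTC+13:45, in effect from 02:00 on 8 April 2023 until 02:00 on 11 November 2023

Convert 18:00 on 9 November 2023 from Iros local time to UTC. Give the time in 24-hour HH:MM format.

04:15

9 November 2023 lies within the daylight-saving period (8 April – 11 November), so Iros is on daylight time, UTC+13:45.
18:00 local − 13h45m = 04:15 UTC.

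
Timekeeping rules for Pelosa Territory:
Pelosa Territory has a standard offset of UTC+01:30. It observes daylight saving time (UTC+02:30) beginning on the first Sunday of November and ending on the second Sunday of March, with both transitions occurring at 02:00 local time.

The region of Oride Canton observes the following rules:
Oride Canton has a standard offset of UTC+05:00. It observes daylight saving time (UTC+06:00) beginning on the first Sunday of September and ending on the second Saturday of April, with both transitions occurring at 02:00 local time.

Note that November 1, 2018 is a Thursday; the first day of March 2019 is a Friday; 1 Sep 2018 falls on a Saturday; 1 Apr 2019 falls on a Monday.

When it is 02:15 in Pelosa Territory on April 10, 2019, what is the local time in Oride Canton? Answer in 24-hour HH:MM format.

1 November 2018 is a Thursday, so the first Sunday is November 4.
1 March 2019 is a Friday, so the first Sunday is March 3 and the second is March 10.
April 10, 2019 does not fall between 4 November 2018 and 10 March 2019, so daylight saving is not in effect and Pelosa Territory is at UTC+01:30.
02:15 Pelosa Territory − 1h30m = 00:45 UTC.
1 September 2018 is a Saturday, so the first Sunday is September 2.
1 April 2019 is a Monday, so the first Saturday is April 6 and the second is April 13.
At the standard offset (UTC+05:00), 00:45 UTC + 5h = 05:45 Oride Canton standard time.
The standard-time date in Oride Canton, April 10, 2019, lies within the daylight-saving period (2 September 2018 – 13 April 2019), so Oride Canton is on daylight time, UTC+06:00.
00:45 UTC + 6h = 06:45 Oride Canton.

06:45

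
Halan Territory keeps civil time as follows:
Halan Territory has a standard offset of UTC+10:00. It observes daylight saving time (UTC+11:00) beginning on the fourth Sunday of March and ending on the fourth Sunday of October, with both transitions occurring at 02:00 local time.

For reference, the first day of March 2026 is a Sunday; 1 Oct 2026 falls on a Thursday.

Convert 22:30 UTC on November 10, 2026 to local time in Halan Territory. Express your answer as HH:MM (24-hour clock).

08:30

1 March 2026 is a Sunday, so the first Sunday is March 1 and the fourth is March 22.
1 October 2026 is a Thursday, so the first Sunday is October 4 and the fourth is October 25.
At the standard offset (UTC+10:00), 22:30 UTC + 10h = 08:30 Halan Territory standard time (rolling into the next day, 11 November 2026).
The standard-time date in Halan Territory, November 11, 2026, is outside the daylight-saving period (22 March – 25 October), so Halan Territory is on standard time, UTC+10:00.
22:30 UTC + 10h = 08:30 local (rolling into the next day, 11 November 2026).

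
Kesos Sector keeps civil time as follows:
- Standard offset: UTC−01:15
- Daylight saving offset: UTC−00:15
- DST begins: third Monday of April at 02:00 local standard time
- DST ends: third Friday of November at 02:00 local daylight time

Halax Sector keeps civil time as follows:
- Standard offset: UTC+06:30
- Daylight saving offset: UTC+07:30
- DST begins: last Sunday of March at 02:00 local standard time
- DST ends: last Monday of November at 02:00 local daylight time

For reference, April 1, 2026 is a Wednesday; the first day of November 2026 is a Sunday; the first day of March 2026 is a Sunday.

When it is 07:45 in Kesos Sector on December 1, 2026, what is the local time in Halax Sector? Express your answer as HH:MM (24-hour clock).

1 April 2026 is a Wednesday, so the first Monday is April 6 and the third is April 20.
1 November 2026 is a Sunday, so the first Friday is November 6 and the third is November 20.
December 1, 2026 does not fall between 20 April and 20 November, so daylight saving is not in effect and Kesos Sector is at UTC−01:15.
07:45 Kesos Sector + 1h15m = 09:00 UTC.
1 March 2026 is a Sunday, so Sundays fall on 1, 8, 15, 22, 29; the last is March 29.
1 November 2026 is a Sunday, so Mondays fall on 2, 9, 16, 23, 30; the last is November 30.
At the standard offset (UTC+06:30), 09:00 UTC + 6h30m = 15:30 Halax Sector standard time.
The standard-time date in Halax Sector, December 1, 2026, does not fall between 29 March and 30 November, so daylight saving is not in effect and Halax Sector is at UTC+06:30.
09:00 UTC + 6h30m = 15:30 Halax Sector.

15:30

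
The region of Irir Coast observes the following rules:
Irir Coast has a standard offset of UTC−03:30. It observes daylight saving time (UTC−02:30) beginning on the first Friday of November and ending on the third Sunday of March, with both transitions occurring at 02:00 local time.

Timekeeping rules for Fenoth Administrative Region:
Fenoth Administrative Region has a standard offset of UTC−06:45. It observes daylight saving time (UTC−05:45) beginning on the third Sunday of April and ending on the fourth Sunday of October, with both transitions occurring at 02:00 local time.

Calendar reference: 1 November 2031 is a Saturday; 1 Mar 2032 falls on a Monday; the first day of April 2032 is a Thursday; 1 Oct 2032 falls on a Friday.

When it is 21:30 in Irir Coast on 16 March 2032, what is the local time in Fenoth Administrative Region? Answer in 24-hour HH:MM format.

17:15

1 November 2031 is a Saturday, so the first Friday is November 7.
1 March 2032 is a Monday, so the first Sunday is March 7 and the third is March 21.
16 March 2032 lies within the daylight-saving period (7 November 2031 – 21 March 2032), so Irir Coast is on daylight time, UTC−02:30.
21:30 Irir Coast + 2h30m = 00:00 UTC (rolling into the next day, 17 March 2032).
1 April 2032 is a Thursday, so the first Sunday is April 4 and the third is April 18.
1 October 2032 is a Friday, so the first Sunday is October 3 and the fourth is October 24.
At the standard offset (UTC−06:45), 00:00 UTC − 6h45m = 17:15 Fenoth Administrative Region standard time (rolling into the previous day, 16 March 2032).
Daylight saving runs 18 April – 24 October; the standard-time date in Fenoth Administrative Region, 16 March 2032, is outside that window, so Fenoth Administrative Region is on standard time at UTC−06:45.
00:00 UTC − 6h45m = 17:15 Fenoth Administrative Region (rolling into the previous day, 16 March 2032).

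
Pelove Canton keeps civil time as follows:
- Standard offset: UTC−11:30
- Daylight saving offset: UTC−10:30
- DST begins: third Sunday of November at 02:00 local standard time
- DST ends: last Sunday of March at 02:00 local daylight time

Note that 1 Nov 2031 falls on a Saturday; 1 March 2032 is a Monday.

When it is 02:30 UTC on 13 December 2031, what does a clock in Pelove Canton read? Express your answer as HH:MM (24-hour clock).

16:00

1 November 2031 is a Saturday, so the first Sunday is November 2 and the third is November 16.
1 March 2032 is a Monday, so Sundays fall on 7, 14, 21, 28; the last is March 28.
At the standard offset (UTC−11:30), 02:30 UTC − 11h30m = 15:00 Pelove Canton standard time (rolling into the previous day, 12 December 2031).
The standard-time date in Pelove Canton, 12 December 2031, lies within the daylight-saving period (16 November 2031 – 28 March 2032), so Pelove Canton is on daylight time, UTC−10:30.
02:30 UTC − 10h30m = 16:00 local (rolling into the previous day, 12 December 2031).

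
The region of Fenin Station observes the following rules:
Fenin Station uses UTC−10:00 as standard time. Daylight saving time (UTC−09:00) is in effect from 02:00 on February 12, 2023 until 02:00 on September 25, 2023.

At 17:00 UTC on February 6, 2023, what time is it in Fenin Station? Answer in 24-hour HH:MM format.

07:00

At the standard offset (UTC−10:00), 17:00 UTC − 10h = 07:00 Fenin Station standard time.
Daylight saving runs 12 February – 25 September; the standard-time date in Fenin Station, February 6, 2023, is outside that window, so Fenin Station is on standard time at UTC−10:00.
17:00 UTC − 10h = 07:00 local.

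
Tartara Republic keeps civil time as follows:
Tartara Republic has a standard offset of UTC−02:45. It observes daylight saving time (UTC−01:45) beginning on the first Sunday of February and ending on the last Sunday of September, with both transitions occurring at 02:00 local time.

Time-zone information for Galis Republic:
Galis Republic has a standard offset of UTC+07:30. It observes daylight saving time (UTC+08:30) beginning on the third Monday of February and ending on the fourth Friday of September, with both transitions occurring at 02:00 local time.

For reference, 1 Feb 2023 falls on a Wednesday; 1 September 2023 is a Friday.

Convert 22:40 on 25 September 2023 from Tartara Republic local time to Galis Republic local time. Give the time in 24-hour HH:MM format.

08:55

1 February 2023 is a Wednesday, so the first Sunday is February 5.
1 September 2023 is a Friday, so Sundays fall on 3, 10, 17, 24; the last is September 24.
Daylight saving runs 5 February – 24 September; 25 September 2023 is outside that window, so Tartara Republic is on standard time at UTC−02:45.
22:40 Tartara Republic + 2h45m = 01:25 UTC (rolling into the next day, 26 September 2023).
1 February 2023 is a Wednesday, so the first Monday is February 6 and the third is February 20.
1 September 2023 is a Friday, so the first Friday is September 1 and the fourth is September 22.
At the standard offset (UTC+07:30), 01:25 UTC + 7h30m = 08:55 Galis Republic standard time.
The standard-time date in Galis Republic, 26 September 2023, does not fall between 20 February and 22 September, so daylight saving is not in effect and Galis Republic is at UTC+07:30.
01:25 UTC + 7h30m = 08:55 Galis Republic.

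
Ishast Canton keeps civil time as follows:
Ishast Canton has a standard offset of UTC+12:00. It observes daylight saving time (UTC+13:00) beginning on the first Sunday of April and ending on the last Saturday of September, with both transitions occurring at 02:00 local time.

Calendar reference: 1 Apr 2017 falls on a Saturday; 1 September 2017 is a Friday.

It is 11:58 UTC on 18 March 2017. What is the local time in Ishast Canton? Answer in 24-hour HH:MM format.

23:58

1 April 2017 is a Saturday, so the first Sunday is April 2.
1 September 2017 is a Friday, so Saturdays fall on 2, 9, 16, 23, 30; the last is September 30.
At the standard offset (UTC+12:00), 11:58 UTC + 12h = 23:58 Ishast Canton standard time.
The standard-time date in Ishast Canton, 18 March 2017, is outside the daylight-saving period (2 April – 30 September), so Ishast Canton is on standard time, UTC+12:00.
11:58 UTC + 12h = 23:58 local.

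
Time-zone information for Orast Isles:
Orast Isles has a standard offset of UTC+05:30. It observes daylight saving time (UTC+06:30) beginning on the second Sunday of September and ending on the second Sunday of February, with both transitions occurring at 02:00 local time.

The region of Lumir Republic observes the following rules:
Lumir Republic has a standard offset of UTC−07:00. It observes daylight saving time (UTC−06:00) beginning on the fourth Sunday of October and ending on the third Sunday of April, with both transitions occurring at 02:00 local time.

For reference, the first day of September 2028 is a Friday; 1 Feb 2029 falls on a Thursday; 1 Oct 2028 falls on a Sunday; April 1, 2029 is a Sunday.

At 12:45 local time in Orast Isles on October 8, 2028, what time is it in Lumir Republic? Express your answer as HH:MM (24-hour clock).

23:15

1 September 2028 is a Friday, so the first Sunday is September 3 and the second is September 10.
1 February 2029 is a Thursday, so the first Sunday is February 4 and the second is February 11.
Daylight saving runs 10 September 2028 – 11 February 2029; October 8, 2028 is inside that window, so Orast Isles is at UTC+06:30.
12:45 Orast Isles − 6h30m = 06:15 UTC.
1 October 2028 is a Sunday, so the first Sunday is October 1 and the fourth is October 22.
1 April 2029 is a Sunday, so the first Sunday is April 1 and the third is April 15.
At the standard offset (UTC−07:00), 06:15 UTC − 7h = 23:15 Lumir Republic standard time (rolling into the previous day, 7 October 2028).
The standard-time date in Lumir Republic, October 7, 2028, is outside the daylight-saving period (22 October 2028 – 15 April 2029), so Lumir Republic is on standard time, UTC−07:00.
06:15 UTC − 7h = 23:15 Lumir Republic (rolling into the previous day, 7 October 2028).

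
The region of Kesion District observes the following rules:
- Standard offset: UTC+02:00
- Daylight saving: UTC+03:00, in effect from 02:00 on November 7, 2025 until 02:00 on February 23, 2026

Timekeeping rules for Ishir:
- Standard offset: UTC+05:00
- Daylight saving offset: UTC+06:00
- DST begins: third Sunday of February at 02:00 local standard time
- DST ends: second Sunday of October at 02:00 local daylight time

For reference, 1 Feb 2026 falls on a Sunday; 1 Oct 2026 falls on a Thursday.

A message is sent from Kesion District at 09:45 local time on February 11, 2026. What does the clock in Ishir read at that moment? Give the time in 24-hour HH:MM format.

February 11, 2026 lies within the daylight-saving period (7 November 2025 – 23 February 2026), so Kesion District is on daylight time, UTC+03:00.
09:45 Kesion District − 3h = 06:45 UTC.
1 February 2026 is a Sunday, so the first Sunday is February 1 and the third is February 15.
1 October 2026 is a Thursday, so the first Sunday is October 4 and the second is October 11.
At the standard offset (UTC+05:00), 06:45 UTC + 5h = 11:45 Ishir standard time.
Daylight saving runs 15 February – 11 October; the standard-time date in Ishir, February 11, 2026, is outside that window, so Ishir is on standard time at UTC+05:00.
06:45 UTC + 5h = 11:45 Ishir.

11:45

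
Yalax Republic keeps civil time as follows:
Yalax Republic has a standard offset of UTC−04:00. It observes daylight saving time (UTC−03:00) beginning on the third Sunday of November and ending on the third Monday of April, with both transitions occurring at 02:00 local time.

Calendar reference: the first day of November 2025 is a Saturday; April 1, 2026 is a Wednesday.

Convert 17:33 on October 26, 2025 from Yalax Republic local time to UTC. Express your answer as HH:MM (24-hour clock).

1 November 2025 is a Saturday, so the first Sunday is November 2 and the third is November 16.
1 April 2026 is a Wednesday, so the first Monday is April 6 and the third is April 20.
October 26, 2025 does not fall between 16 November 2025 and 20 April 2026, so daylight saving is not in effect and Yalax Republic is at UTC−04:00.
17:33 local + 4h = 21:33 UTC.

21:33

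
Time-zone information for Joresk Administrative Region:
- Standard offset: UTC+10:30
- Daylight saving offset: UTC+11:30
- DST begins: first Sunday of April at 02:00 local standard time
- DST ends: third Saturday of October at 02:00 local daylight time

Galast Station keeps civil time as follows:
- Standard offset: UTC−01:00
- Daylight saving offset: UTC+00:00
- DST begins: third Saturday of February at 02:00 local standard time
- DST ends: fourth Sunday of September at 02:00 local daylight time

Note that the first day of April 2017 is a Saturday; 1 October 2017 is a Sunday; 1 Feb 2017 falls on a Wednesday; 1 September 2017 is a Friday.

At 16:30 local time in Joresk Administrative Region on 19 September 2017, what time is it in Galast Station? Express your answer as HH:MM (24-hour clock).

05:00

1 April 2017 is a Saturday, so the first Sunday is April 2.
1 October 2017 is a Sunday, so the first Saturday is October 7 and the third is October 21.
19 September 2017 falls between 2 April and 21 October, so daylight saving is in effect and Joresk Administrative Region is at UTC+11:30.
16:30 Joresk Administrative Region − 11h30m = 05:00 UTC.
1 February 2017 is a Wednesday, so the first Saturday is February 4 and the third is February 18.
1 September 2017 is a Friday, so the first Sunday is September 3 and the fourth is September 24.
At the standard offset (UTC−01:00), 05:00 UTC − 1h = 04:00 Galast Station standard time.
Daylight saving runs 18 February – 24 September; the standard-time date in Galast Station, 19 September 2017, is inside that window, so Galast Station is at UTC+00:00.
05:00 UTC + 0h = 05:00 Galast Station.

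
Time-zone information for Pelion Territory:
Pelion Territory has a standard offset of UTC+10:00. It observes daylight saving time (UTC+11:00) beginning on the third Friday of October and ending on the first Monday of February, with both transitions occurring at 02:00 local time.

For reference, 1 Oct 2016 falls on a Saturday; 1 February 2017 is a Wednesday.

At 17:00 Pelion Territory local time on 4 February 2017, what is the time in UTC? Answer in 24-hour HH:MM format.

06:00

1 October 2016 is a Saturday, so the first Friday is October 7 and the third is October 21.
1 February 2017 is a Wednesday, so the first Monday is February 6.
4 February 2017 falls between 21 October 2016 and 6 February 2017, so daylight saving is in effect and Pelion Territory is at UTC+11:00.
17:00 local − 11h = 06:00 UTC.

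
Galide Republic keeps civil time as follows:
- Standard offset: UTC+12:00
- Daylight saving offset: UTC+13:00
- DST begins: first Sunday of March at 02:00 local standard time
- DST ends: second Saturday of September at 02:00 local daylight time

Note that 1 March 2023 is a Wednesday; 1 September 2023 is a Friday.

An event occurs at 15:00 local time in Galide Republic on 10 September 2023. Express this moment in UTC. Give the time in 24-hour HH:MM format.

1 March 2023 is a Wednesday, so the first Sunday is March 5.
1 September 2023 is a Friday, so the first Saturday is September 2 and the second is September 9.
Daylight saving runs 5 March – 9 September; 10 September 2023 is outside that window, so Galide Republic is on standard time at UTC+12:00.
15:00 local − 12h = 03:00 UTC.

03:00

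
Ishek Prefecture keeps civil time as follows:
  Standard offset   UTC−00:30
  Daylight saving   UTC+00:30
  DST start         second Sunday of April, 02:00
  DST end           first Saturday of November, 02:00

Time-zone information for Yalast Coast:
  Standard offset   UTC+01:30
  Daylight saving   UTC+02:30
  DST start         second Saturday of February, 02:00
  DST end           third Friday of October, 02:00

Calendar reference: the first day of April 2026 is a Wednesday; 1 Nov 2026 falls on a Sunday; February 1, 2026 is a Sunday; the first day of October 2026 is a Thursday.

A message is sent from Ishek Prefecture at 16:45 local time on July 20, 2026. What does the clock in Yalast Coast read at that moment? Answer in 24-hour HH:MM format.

18:45

1 April 2026 is a Wednesday, so the first Sunday is April 5 and the second is April 12.
1 November 2026 is a Sunday, so the first Saturday is November 7.
July 20, 2026 falls between 12 April and 7 November, so daylight saving is in effect and Ishek Prefecture is at UTC+00:30.
16:45 Ishek Prefecture − 0h30m = 16:15 UTC.
1 February 2026 is a Sunday, so the first Saturday is February 7 and the second is February 14.
1 October 2026 is a Thursday, so the first Friday is October 2 and the third is October 16.
At the standard offset (UTC+01:30), 16:15 UTC + 1h30m = 17:45 Yalast Coast standard time.
The standard-time date in Yalast Coast, July 20, 2026, falls between 14 February and 16 October, so daylight saving is in effect and Yalast Coast is at UTC+02:30.
16:15 UTC + 2h30m = 18:45 Yalast Coast.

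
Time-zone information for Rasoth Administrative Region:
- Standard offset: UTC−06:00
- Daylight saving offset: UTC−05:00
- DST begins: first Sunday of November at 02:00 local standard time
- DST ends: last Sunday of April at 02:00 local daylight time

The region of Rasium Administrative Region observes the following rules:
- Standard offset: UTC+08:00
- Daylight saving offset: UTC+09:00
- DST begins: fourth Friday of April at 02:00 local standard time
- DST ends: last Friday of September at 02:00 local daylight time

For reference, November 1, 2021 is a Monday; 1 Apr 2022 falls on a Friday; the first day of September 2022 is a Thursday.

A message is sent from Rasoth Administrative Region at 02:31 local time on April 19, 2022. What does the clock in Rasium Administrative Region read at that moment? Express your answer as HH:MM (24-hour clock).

1 November 2021 is a Monday, so the first Sunday is November 7.
1 April 2022 is a Friday, so Sundays fall on 3, 10, 17, 24; the last is April 24.
Daylight saving runs 7 November 2021 – 24 April 2022; April 19, 2022 is inside that window, so Rasoth Administrative Region is at UTC−05:00.
02:31 Rasoth Administrative Region + 5h = 07:31 UTC.
1 April 2022 is a Friday, so the first Friday is April 1 and the fourth is April 22.
1 September 2022 is a Thursday, so Fridays fall on 2, 9, 16, 23, 30; the last is September 30.
At the standard offset (UTC+08:00), 07:31 UTC + 8h = 15:31 Rasium Administrative Region standard time.
The standard-time date in Rasium Administrative Region, April 19, 2022, does not fall between 22 April and 30 September, so daylight saving is not in effect and Rasium Administrative Region is at UTC+08:00.
07:31 UTC + 8h = 15:31 Rasium Administrative Region.

15:31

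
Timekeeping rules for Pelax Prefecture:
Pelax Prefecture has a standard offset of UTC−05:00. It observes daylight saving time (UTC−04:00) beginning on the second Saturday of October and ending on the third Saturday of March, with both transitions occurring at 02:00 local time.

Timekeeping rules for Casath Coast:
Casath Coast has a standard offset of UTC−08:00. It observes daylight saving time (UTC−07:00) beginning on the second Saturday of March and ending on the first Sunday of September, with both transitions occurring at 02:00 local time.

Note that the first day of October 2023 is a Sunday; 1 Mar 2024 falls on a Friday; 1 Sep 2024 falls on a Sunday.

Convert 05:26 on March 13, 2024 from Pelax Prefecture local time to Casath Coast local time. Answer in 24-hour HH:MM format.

02:26

1 October 2023 is a Sunday, so the first Saturday is October 7 and the second is October 14.
1 March 2024 is a Friday, so the first Saturday is March 2 and the third is March 16.
March 13, 2024 falls between 14 October 2023 and 16 March 2024, so daylight saving is in effect and Pelax Prefecture is at UTC−04:00.
05:26 Pelax Prefecture + 4h = 09:26 UTC.
1 March 2024 is a Friday, so the first Saturday is March 2 and the second is March 9.
1 September 2024 is a Sunday, so the first Sunday is September 1.
At the standard offset (UTC−08:00), 09:26 UTC − 8h = 01:26 Casath Coast standard time.
The standard-time date in Casath Coast, March 13, 2024, falls between 9 March and 1 September, so daylight saving is in effect and Casath Coast is at UTC−07:00.
09:26 UTC − 7h = 02:26 Casath Coast.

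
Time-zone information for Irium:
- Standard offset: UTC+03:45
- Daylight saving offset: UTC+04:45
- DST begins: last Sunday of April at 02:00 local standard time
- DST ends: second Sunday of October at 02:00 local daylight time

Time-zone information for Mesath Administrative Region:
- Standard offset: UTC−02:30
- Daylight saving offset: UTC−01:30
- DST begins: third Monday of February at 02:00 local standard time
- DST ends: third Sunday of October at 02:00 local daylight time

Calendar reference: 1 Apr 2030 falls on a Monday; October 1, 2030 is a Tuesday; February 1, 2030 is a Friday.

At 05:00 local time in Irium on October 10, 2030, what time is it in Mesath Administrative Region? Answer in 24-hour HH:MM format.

22:45

1 April 2030 is a Monday, so Sundays fall on 7, 14, 21, 28; the last is April 28.
1 October 2030 is a Tuesday, so the first Sunday is October 6 and the second is October 13.
October 10, 2030 lies within the daylight-saving period (28 April – 13 October), so Irium is on daylight time, UTC+04:45.
05:00 Irium − 4h45m = 00:15 UTC.
1 February 2030 is a Friday, so the first Monday is February 4 and the third is February 18.
1 October 2030 is a Tuesday, so the first Sunday is October 6 and the third is October 20.
At the standard offset (UTC−02:30), 00:15 UTC − 2h30m = 21:45 Mesath Administrative Region standard time (rolling into the previous day, 9 October 2030).
Daylight saving runs 18 February – 20 October; the standard-time date in Mesath Administrative Region, October 9, 2030, is inside that window, so Mesath Administrative Region is at UTC−01:30.
00:15 UTC − 1h30m = 22:45 Mesath Administrative Region (rolling into the previous day, 9 October 2030).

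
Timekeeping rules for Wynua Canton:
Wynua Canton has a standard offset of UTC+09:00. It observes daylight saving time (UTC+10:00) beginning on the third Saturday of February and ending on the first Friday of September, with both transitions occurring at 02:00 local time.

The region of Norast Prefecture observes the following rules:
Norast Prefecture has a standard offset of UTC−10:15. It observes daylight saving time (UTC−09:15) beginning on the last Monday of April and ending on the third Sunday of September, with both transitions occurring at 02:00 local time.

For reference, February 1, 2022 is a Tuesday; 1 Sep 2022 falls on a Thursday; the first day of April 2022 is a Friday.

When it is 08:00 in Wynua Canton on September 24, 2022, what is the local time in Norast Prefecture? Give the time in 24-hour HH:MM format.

1 February 2022 is a Tuesday, so the first Saturday is February 5 and the third is February 19.
1 September 2022 is a Thursday, so the first Friday is September 2.
September 24, 2022 does not fall between 19 February and 2 September, so daylight saving is not in effect and Wynua Canton is at UTC+09:00.
08:00 Wynua Canton − 9h = 23:00 UTC (rolling into the previous day, 23 September 2022).
1 April 2022 is a Friday, so Mondays fall on 4, 11, 18, 25; the last is April 25.
1 September 2022 is a Thursday, so the first Sunday is September 4 and the third is September 18.
At the standard offset (UTC−10:15), 23:00 UTC − 10h15m = 12:45 Norast Prefecture standard time.
The standard-time date in Norast Prefecture, September 23, 2022, does not fall between 25 April and 18 September, so daylight saving is not in effect and Norast Prefecture is at UTC−10:15.
23:00 UTC − 10h15m = 12:45 Norast Prefecture.

12:45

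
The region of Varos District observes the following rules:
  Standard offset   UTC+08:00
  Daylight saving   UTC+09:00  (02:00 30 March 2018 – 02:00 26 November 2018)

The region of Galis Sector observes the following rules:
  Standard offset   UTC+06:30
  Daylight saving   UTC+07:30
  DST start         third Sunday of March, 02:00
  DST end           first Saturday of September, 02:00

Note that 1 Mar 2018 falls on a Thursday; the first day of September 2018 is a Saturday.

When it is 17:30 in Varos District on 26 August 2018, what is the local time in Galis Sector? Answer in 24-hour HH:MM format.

16:00

26 August 2018 lies within the daylight-saving period (30 March – 26 November), so Varos District is on daylight time, UTC+09:00.
17:30 Varos District − 9h = 08:30 UTC.
1 March 2018 is a Thursday, so the first Sunday is March 4 and the third is March 18.
1 September 2018 is a Saturday, so the first Saturday is September 1.
At the standard offset (UTC+06:30), 08:30 UTC + 6h30m = 15:00 Galis Sector standard time.
Daylight saving runs 18 March – 1 September; the standard-time date in Galis Sector, 26 August 2018, is inside that window, so Galis Sector is at UTC+07:30.
08:30 UTC + 7h30m = 16:00 Galis Sector.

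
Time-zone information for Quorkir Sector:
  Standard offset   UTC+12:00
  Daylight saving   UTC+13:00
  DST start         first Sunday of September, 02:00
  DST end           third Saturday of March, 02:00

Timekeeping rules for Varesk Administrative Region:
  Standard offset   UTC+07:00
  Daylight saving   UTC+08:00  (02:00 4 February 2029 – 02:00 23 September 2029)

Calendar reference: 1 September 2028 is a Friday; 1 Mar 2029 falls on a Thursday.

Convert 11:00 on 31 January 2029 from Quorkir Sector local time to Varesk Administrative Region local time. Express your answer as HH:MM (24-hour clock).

05:00

1 September 2028 is a Friday, so the first Sunday is September 3.
1 March 2029 is a Thursday, so the first Saturday is March 3 and the third is March 17.
Daylight saving runs 3 September 2028 – 17 March 2029; 31 January 2029 is inside that window, so Quorkir Sector is at UTC+13:00.
11:00 Quorkir Sector − 13h = 22:00 UTC (rolling into the previous day, 30 January 2029).
At the standard offset (UTC+07:00), 22:00 UTC + 7h = 05:00 Varesk Administrative Region standard time (rolling into the next day, 31 January 2029).
The standard-time date in Varesk Administrative Region, 31 January 2029, is outside the daylight-saving period (4 February – 23 September), so Varesk Administrative Region is on standard time, UTC+07:00.
22:00 UTC + 7h = 05:00 Varesk Administrative Region (rolling into the next day, 31 January 2029).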